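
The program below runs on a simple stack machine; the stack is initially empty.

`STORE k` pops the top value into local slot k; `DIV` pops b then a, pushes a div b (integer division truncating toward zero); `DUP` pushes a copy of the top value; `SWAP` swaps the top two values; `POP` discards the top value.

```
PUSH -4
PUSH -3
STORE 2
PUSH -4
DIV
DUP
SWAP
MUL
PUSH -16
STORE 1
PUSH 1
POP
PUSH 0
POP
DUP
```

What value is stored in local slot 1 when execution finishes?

-16

PUSH -4  : [-4]
PUSH -3  : [-4, -3]
STORE 2  : [-4]
PUSH -4  : [-4, -4]
DIV      : [1]
DUP      : [1, 1]
SWAP     : [1, 1]
MUL      : [1]
PUSH -16 : [1, -16]
STORE 1  : [1]
PUSH 1   : [1, 1]
POP      : [1]
PUSH 0   : [1, 0]
POP      : [1]
DUP      : [1, 1]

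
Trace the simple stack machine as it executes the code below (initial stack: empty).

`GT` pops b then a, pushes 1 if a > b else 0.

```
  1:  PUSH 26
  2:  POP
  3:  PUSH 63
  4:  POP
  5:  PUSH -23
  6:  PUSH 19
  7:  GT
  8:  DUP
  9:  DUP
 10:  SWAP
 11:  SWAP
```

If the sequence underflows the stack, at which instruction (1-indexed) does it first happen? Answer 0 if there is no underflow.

0

PUSH 26  → 26
POP      → (empty)
PUSH 63  → 63
POP      → (empty)
PUSH -23 → -23
PUSH 19  → -23 19
GT       → 0
DUP      → 0 0
DUP      → 0 0 0
SWAP     → 0 0 0
SWAP     → 0 0 0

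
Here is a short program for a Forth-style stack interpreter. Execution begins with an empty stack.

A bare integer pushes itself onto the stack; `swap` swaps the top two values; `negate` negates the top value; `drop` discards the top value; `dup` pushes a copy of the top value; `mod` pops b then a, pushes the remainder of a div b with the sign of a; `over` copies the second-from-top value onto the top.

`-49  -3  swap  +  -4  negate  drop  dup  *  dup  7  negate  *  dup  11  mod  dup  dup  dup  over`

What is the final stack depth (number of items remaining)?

7

-49    -> -49
-3     -> -49 -3
swap   -> -3 -49
+      -> -52
-4     -> -52 -4
negate -> -52 4
drop   -> -52
dup    -> -52 -52
*      -> 2704
dup    -> 2704 2704
7      -> 2704 2704 7
negate -> 2704 2704 -7
*      -> 2704 -18928
dup    -> 2704 -18928 -18928
11     -> 2704 -18928 -18928 11
mod    -> 2704 -18928 -8
dup    -> 2704 -18928 -8 -8
dup    -> 2704 -18928 -8 -8 -8
dup    -> 2704 -18928 -8 -8 -8 -8
over   -> 2704 -18928 -8 -8 -8 -8 -8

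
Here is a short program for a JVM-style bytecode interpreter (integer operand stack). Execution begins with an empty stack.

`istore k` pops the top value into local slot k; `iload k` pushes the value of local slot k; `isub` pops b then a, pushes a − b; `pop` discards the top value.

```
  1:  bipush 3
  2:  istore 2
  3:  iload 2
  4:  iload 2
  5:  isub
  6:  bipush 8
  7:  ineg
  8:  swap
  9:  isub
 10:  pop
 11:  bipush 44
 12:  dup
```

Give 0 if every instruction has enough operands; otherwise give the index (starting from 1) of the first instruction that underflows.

0

bipush 3  : 3
istore 2  : (empty)
iload 2   : 3
iload 2   : 3 3
isub      : 0
bipush 8  : 0 8
ineg      : 0 -8
swap      : -8 0
isub      : -8
pop       : (empty)
bipush 44 : 44
dup       : 44 44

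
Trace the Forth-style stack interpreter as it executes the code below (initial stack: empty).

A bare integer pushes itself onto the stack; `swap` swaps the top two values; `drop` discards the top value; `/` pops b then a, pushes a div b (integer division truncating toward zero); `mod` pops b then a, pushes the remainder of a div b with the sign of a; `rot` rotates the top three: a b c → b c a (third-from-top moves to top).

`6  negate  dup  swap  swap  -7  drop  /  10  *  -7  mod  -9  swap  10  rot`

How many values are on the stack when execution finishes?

6      -> 6
negate -> -6
dup    -> -6 -6
swap   -> -6 -6
swap   -> -6 -6
-7     -> -6 -6 -7
drop   -> -6 -6
/      -> 1
10     -> 1 10
*      -> 10
-7     -> 10 -7
mod    -> 3
-9     -> 3 -9
swap   -> -9 3
10     -> -9 3 10
rot    -> 3 10 -9

3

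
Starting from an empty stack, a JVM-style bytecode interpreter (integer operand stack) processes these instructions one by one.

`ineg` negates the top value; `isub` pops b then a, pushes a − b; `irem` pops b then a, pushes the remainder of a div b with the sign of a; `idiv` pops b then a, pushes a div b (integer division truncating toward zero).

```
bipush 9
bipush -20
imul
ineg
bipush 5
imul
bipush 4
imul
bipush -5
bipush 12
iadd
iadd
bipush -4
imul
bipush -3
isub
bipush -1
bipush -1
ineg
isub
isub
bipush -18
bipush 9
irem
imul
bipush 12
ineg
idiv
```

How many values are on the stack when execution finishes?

1

bipush 9    9
bipush -20  9 -20
imul        -180
ineg        180
bipush 5    180 5
imul        900
bipush 4    900 4
imul        3600
bipush -5   3600 -5
bipush 12   3600 -5 12
iadd        3600 7
iadd        3607
bipush -4   3607 -4
imul        -14428
bipush -3   -14428 -3
isub        -14425
bipush -1   -14425 -1
bipush -1   -14425 -1 -1
ineg        -14425 -1 1
isub        -14425 -2
isub        -14423
bipush -18  -14423 -18
bipush 9    -14423 -18 9
irem        -14423 0
imul        0
bipush 12   0 12
ineg        0 -12
idiv        0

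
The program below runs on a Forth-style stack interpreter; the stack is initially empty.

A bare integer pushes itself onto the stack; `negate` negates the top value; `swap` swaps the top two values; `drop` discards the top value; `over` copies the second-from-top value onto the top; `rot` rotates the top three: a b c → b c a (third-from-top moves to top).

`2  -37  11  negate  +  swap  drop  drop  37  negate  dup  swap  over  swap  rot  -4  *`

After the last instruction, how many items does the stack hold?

2       2
-37     2 -37
11      2 -37 11
negate  2 -37 -11
+       2 -48
swap    -48 2
drop    -48
drop    (empty)
37      37
negate  -37
dup     -37 -37
swap    -37 -37
over    -37 -37 -37
swap    -37 -37 -37
rot     -37 -37 -37
-4      -37 -37 -37 -4
*       -37 -37 148

3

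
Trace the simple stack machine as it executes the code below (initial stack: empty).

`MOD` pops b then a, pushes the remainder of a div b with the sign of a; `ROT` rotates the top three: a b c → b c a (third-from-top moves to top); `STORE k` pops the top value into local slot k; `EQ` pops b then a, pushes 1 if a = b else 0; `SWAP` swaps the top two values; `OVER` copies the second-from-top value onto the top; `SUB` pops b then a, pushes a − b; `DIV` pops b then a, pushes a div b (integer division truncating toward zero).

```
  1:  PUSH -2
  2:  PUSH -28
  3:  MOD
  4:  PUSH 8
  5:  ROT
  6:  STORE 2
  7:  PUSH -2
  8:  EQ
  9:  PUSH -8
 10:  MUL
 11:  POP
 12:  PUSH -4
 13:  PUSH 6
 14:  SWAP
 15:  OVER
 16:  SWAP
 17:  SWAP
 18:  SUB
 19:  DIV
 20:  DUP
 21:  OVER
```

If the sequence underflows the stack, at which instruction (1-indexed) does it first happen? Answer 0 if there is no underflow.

PUSH -2   [-2]
PUSH -28  [-2, -28]
MOD       [-2]
PUSH 8    [-2, 8]
ROT  — needs 3 operands, stack has 2 → underflow

5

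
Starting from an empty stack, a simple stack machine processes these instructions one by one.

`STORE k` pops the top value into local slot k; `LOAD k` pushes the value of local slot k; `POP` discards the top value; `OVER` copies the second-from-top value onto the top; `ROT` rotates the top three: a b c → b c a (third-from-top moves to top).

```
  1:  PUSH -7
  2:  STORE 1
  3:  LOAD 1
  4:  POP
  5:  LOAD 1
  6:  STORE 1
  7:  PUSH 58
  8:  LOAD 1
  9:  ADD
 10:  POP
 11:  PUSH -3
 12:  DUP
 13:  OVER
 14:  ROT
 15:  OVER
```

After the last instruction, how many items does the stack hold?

PUSH -7 → -7
STORE 1 → (empty)
LOAD 1  → -7
POP     → (empty)
LOAD 1  → -7
STORE 1 → (empty)
PUSH 58 → 58
LOAD 1  → 58 -7
ADD     → 51
POP     → (empty)
PUSH -3 → -3
DUP     → -3 -3
OVER    → -3 -3 -3
ROT     → -3 -3 -3
OVER    → -3 -3 -3 -3

4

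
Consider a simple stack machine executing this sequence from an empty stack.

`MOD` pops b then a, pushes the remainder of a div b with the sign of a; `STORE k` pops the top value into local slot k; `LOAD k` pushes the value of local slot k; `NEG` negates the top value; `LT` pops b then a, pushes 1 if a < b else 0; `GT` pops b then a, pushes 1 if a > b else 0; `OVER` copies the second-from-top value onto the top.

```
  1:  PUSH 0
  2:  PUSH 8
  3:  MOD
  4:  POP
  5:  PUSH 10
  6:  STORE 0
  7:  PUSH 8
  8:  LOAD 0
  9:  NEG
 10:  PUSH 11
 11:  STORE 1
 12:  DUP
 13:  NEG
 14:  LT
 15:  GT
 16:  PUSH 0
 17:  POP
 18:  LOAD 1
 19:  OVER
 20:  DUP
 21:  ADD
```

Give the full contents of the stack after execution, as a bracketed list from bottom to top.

PUSH 0  → 0
PUSH 8  → 0 8
MOD     → 0
POP     → (empty)
PUSH 10 → 10
STORE 0 → (empty)
PUSH 8  → 8
LOAD 0  → 8 10
NEG     → 8 -10
PUSH 11 → 8 -10 11
STORE 1 → 8 -10
DUP     → 8 -10 -10
NEG     → 8 -10 10
LT      → 8 1
GT      → 1
PUSH 0  → 1 0
POP     → 1
LOAD 1  → 1 11
OVER    → 1 11 1
DUP     → 1 11 1 1
ADD     → 1 11 2

[1, 11, 2]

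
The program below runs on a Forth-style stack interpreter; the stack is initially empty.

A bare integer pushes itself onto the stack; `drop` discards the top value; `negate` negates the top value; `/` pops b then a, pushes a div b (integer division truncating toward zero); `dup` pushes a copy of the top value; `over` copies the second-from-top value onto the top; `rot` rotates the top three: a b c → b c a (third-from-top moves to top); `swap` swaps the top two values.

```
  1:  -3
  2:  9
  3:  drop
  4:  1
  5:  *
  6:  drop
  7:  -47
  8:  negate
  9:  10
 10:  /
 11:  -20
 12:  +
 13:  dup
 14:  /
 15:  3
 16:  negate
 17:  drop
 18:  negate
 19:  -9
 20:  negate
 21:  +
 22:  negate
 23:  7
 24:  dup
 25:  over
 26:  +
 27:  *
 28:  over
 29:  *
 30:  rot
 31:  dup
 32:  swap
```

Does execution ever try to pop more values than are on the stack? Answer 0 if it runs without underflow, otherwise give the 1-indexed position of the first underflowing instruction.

30

-3     : -3
9      : -3 9
drop   : -3
1      : -3 1
*      : -3
drop   : (empty)
-47    : -47
negate : 47
10     : 47 10
/      : 4
-20    : 4 -20
+      : -16
dup    : -16 -16
/      : 1
3      : 1 3
negate : 1 -3
drop   : 1
negate : -1
-9     : -1 -9
negate : -1 9
+      : 8
negate : -8
7      : -8 7
dup    : -8 7 7
over   : -8 7 7 7
+      : -8 7 14
*      : -8 98
over   : -8 98 -8
*      : -8 -784
rot  — needs 3 operands, stack has 2 → underflow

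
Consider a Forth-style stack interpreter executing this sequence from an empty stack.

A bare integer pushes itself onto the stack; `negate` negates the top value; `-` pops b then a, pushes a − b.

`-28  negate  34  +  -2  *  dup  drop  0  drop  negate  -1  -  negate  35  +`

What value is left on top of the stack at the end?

-28    : [-28]
negate : [28]
34     : [28, 34]
+      : [62]
-2     : [62, -2]
*      : [-124]
dup    : [-124, -124]
drop   : [-124]
0      : [-124, 0]
drop   : [-124]
negate : [124]
-1     : [124, -1]
-      : [125]
negate : [-125]
35     : [-125, 35]
+      : [-90]

-90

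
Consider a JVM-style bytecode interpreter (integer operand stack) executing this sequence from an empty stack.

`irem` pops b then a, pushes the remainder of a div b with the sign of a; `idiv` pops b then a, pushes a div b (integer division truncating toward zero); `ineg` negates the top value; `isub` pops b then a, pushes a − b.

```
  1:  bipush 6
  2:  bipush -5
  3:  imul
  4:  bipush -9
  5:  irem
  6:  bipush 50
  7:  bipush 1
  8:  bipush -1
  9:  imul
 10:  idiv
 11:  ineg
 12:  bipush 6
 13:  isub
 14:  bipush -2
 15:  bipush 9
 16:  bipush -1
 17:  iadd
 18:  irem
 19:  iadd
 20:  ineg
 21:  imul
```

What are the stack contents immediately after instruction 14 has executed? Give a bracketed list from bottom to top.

bipush 6  : [6]
bipush -5 : [6, -5]
imul      : [-30]
bipush -9 : [-30, -9]
irem      : [-3]
bipush 50 : [-3, 50]
bipush 1  : [-3, 50, 1]
bipush -1 : [-3, 50, 1, -1]
imul      : [-3, 50, -1]
idiv      : [-3, -50]
ineg      : [-3, 50]
bipush 6  : [-3, 50, 6]
isub      : [-3, 44]
bipush -2 : [-3, 44, -2]

[-3, 44, -2]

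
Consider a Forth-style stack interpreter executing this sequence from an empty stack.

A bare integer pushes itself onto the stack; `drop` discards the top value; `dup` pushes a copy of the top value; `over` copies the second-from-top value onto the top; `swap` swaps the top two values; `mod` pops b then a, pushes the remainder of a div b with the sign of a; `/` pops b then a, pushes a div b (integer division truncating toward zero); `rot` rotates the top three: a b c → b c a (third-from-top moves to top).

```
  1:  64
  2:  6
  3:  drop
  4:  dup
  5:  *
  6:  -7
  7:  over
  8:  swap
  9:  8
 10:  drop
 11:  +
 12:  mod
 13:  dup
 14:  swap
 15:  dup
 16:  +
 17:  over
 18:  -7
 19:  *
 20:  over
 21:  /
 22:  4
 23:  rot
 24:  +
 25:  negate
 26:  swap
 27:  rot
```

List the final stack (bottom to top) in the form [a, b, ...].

64      [64]
6       [64, 6]
drop    [64]
dup     [64, 64]
*       [4096]
-7      [4096, -7]
over    [4096, -7, 4096]
swap    [4096, 4096, -7]
8       [4096, 4096, -7, 8]
drop    [4096, 4096, -7]
+       [4096, 4089]
mod     [7]
dup     [7, 7]
swap    [7, 7]
dup     [7, 7, 7]
+       [7, 14]
over    [7, 14, 7]
-7      [7, 14, 7, -7]
*       [7, 14, -49]
over    [7, 14, -49, 14]
/       [7, 14, -3]
4       [7, 14, -3, 4]
rot     [7, -3, 4, 14]
+       [7, -3, 18]
negate  [7, -3, -18]
swap    [7, -18, -3]
rot     [-18, -3, 7]

[-18, -3, 7]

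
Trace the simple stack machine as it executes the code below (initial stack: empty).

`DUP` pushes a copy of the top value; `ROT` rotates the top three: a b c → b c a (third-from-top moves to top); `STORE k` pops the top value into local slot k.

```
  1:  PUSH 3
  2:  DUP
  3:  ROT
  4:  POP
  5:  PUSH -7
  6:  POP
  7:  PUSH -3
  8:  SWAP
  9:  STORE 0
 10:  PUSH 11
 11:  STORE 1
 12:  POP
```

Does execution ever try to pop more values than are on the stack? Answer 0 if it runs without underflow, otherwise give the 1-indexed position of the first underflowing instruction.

3

PUSH 3 : [3]
DUP    : [3, 3]
ROT  — needs 3 operands, stack has 2 → underflow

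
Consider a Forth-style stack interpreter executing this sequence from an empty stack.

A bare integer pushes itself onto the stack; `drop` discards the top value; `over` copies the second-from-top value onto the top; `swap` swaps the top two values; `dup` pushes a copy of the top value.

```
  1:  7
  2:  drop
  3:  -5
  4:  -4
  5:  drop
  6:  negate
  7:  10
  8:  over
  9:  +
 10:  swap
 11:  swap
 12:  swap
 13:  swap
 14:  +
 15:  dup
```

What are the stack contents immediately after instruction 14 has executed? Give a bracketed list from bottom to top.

[20]

7      : [7]
drop   : []
-5     : [-5]
-4     : [-5, -4]
drop   : [-5]
negate : [5]
10     : [5, 10]
over   : [5, 10, 5]
+      : [5, 15]
swap   : [15, 5]
swap   : [5, 15]
swap   : [15, 5]
swap   : [5, 15]
+      : [20]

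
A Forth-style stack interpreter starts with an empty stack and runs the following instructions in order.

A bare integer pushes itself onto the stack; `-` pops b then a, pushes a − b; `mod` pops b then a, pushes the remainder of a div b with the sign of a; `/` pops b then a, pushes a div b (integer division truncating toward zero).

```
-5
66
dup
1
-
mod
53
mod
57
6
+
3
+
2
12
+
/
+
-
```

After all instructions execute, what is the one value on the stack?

-5  : [-5]
66  : [-5, 66]
dup : [-5, 66, 66]
1   : [-5, 66, 66, 1]
-   : [-5, 66, 65]
mod : [-5, 1]
53  : [-5, 1, 53]
mod : [-5, 1]
57  : [-5, 1, 57]
6   : [-5, 1, 57, 6]
+   : [-5, 1, 63]
3   : [-5, 1, 63, 3]
+   : [-5, 1, 66]
2   : [-5, 1, 66, 2]
12  : [-5, 1, 66, 2, 12]
+   : [-5, 1, 66, 14]
/   : [-5, 1, 4]
+   : [-5, 5]
-   : [-10]

-10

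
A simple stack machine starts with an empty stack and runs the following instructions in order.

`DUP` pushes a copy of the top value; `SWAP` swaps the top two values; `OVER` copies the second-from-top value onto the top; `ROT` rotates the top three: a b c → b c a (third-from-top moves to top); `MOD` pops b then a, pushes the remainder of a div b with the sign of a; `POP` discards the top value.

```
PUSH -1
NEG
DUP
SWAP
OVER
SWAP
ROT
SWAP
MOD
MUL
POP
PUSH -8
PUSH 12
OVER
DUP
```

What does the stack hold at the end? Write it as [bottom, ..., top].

PUSH -1 → [-1]
NEG     → [1]
DUP     → [1, 1]
SWAP    → [1, 1]
OVER    → [1, 1, 1]
SWAP    → [1, 1, 1]
ROT     → [1, 1, 1]
SWAP    → [1, 1, 1]
MOD     → [1, 0]
MUL     → [0]
POP     → []
PUSH -8 → [-8]
PUSH 12 → [-8, 12]
OVER    → [-8, 12, -8]
DUP     → [-8, 12, -8, -8]

[-8, 12, -8, -8]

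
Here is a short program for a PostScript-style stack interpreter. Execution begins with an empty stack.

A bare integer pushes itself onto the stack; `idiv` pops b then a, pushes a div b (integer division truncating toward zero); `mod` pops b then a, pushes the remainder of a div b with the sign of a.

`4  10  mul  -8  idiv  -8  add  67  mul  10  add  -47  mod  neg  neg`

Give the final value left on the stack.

-15

4    -> [4]
10   -> [4, 10]
mul  -> [40]
-8   -> [40, -8]
idiv -> [-5]
-8   -> [-5, -8]
add  -> [-13]
67   -> [-13, 67]
mul  -> [-871]
10   -> [-871, 10]
add  -> [-861]
-47  -> [-861, -47]
mod  -> [-15]
neg  -> [15]
neg  -> [-15]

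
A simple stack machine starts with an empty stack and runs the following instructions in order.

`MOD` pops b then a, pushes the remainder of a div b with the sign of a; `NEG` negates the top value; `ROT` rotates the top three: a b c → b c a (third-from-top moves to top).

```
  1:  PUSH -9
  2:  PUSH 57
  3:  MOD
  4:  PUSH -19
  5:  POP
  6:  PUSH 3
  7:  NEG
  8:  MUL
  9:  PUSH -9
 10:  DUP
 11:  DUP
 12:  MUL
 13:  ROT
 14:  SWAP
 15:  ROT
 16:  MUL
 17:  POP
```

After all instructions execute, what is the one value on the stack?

27

PUSH -9  -> [-9]
PUSH 57  -> [-9, 57]
MOD      -> [-9]
PUSH -19 -> [-9, -19]
POP      -> [-9]
PUSH 3   -> [-9, 3]
NEG      -> [-9, -3]
MUL      -> [27]
PUSH -9  -> [27, -9]
DUP      -> [27, -9, -9]
DUP      -> [27, -9, -9, -9]
MUL      -> [27, -9, 81]
ROT      -> [-9, 81, 27]
SWAP     -> [-9, 27, 81]
ROT      -> [27, 81, -9]
MUL      -> [27, -729]
POP      -> [27]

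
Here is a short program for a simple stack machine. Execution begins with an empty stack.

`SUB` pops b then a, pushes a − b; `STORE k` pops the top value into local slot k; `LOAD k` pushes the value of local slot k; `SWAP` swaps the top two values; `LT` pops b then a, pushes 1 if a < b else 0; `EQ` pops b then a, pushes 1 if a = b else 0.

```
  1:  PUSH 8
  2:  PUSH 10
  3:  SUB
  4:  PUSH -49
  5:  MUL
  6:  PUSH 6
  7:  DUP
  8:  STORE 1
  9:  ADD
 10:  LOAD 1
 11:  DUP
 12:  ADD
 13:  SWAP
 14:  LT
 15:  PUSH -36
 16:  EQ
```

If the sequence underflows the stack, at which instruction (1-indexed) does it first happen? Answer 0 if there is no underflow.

0

PUSH 8   -> [8]
PUSH 10  -> [8, 10]
SUB      -> [-2]
PUSH -49 -> [-2, -49]
MUL      -> [98]
PUSH 6   -> [98, 6]
DUP      -> [98, 6, 6]
STORE 1  -> [98, 6]
ADD      -> [104]
LOAD 1   -> [104, 6]
DUP      -> [104, 6, 6]
ADD      -> [104, 12]
SWAP     -> [12, 104]
LT       -> [1]
PUSH -36 -> [1, -36]
EQ       -> [0]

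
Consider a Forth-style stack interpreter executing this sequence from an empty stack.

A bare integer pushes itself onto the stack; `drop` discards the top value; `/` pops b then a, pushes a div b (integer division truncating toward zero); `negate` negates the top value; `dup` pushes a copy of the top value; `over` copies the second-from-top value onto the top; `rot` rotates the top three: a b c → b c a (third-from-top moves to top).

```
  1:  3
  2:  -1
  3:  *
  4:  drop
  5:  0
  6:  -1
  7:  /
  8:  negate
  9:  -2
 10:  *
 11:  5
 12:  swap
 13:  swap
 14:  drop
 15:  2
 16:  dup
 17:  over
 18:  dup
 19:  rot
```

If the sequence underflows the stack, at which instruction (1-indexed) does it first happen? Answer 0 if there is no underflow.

3      : 3
-1     : 3 -1
*      : -3
drop   : (empty)
0      : 0
-1     : 0 -1
/      : 0
negate : 0
-2     : 0 -2
*      : 0
5      : 0 5
swap   : 5 0
swap   : 0 5
drop   : 0
2      : 0 2
dup    : 0 2 2
over   : 0 2 2 2
dup    : 0 2 2 2 2
rot    : 0 2 2 2 2

0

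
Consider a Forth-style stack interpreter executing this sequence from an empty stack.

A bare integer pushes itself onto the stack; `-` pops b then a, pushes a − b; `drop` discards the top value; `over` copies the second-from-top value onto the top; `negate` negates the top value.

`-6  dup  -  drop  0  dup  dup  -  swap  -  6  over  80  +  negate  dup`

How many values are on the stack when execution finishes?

4

-6      -6
dup     -6 -6
-       0
drop    (empty)
0       0
dup     0 0
dup     0 0 0
-       0 0
swap    0 0
-       0
6       0 6
over    0 6 0
80      0 6 0 80
+       0 6 80
negate  0 6 -80
dup     0 6 -80 -80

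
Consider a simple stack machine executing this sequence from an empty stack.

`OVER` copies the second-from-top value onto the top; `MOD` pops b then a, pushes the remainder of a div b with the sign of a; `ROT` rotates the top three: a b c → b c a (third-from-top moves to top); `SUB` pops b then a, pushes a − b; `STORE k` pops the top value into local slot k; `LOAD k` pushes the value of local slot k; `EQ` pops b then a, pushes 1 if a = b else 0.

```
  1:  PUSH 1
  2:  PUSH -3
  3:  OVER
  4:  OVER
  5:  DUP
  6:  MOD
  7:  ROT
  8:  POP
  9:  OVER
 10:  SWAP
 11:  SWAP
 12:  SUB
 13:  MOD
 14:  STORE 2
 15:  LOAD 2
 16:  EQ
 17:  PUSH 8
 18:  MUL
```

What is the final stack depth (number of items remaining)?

PUSH 1  -> 1
PUSH -3 -> 1 -3
OVER    -> 1 -3 1
OVER    -> 1 -3 1 -3
DUP     -> 1 -3 1 -3 -3
MOD     -> 1 -3 1 0
ROT     -> 1 1 0 -3
POP     -> 1 1 0
OVER    -> 1 1 0 1
SWAP    -> 1 1 1 0
SWAP    -> 1 1 0 1
SUB     -> 1 1 -1
MOD     -> 1 0
STORE 2 -> 1
LOAD 2  -> 1 0
EQ      -> 0
PUSH 8  -> 0 8
MUL     -> 0

1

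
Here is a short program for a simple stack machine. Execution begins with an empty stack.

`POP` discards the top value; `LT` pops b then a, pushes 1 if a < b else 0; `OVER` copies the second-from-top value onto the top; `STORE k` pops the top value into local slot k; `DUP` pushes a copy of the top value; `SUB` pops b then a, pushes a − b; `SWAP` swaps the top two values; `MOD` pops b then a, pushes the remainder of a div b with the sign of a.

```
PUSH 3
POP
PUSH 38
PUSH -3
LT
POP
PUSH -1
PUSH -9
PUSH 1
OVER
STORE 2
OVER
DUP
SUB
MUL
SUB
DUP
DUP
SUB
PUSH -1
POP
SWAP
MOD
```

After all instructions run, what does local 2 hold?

-9

PUSH 3  -> 3
POP     -> (empty)
PUSH 38 -> 38
PUSH -3 -> 38 -3
LT      -> 0
POP     -> (empty)
PUSH -1 -> -1
PUSH -9 -> -1 -9
PUSH 1  -> -1 -9 1
OVER    -> -1 -9 1 -9
STORE 2 -> -1 -9 1
OVER    -> -1 -9 1 -9
DUP     -> -1 -9 1 -9 -9
SUB     -> -1 -9 1 0
MUL     -> -1 -9 0
SUB     -> -1 -9
DUP     -> -1 -9 -9
DUP     -> -1 -9 -9 -9
SUB     -> -1 -9 0
PUSH -1 -> -1 -9 0 -1
POP     -> -1 -9 0
SWAP    -> -1 0 -9
MOD     -> -1 0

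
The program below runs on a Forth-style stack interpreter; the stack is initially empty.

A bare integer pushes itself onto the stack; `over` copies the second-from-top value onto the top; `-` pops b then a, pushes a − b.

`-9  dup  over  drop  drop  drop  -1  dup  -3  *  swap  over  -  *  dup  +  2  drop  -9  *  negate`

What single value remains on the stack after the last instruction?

-9     -> -9
dup    -> -9 -9
over   -> -9 -9 -9
drop   -> -9 -9
drop   -> -9
drop   -> (empty)
-1     -> -1
dup    -> -1 -1
-3     -> -1 -1 -3
*      -> -1 3
swap   -> 3 -1
over   -> 3 -1 3
-      -> 3 -4
*      -> -12
dup    -> -12 -12
+      -> -24
2      -> -24 2
drop   -> -24
-9     -> -24 -9
*      -> 216
negate -> -216

-216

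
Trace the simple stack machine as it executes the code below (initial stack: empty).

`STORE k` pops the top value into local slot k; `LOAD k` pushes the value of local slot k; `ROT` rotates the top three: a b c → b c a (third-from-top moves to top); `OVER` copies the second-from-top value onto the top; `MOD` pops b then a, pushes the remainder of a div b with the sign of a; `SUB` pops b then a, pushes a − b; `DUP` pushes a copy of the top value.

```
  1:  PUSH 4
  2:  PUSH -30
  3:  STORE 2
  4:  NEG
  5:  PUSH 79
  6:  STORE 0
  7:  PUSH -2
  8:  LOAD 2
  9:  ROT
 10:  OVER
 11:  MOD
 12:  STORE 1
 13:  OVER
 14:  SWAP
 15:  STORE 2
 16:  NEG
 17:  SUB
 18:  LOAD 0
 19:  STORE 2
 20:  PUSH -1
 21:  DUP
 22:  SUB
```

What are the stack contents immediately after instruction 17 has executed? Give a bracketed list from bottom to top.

[-4]

PUSH 4   -> 4
PUSH -30 -> 4 -30
STORE 2  -> 4
NEG      -> -4
PUSH 79  -> -4 79
STORE 0  -> -4
PUSH -2  -> -4 -2
LOAD 2   -> -4 -2 -30
ROT      -> -2 -30 -4
OVER     -> -2 -30 -4 -30
MOD      -> -2 -30 -4
STORE 1  -> -2 -30
OVER     -> -2 -30 -2
SWAP     -> -2 -2 -30
STORE 2  -> -2 -2
NEG      -> -2 2
SUB      -> -4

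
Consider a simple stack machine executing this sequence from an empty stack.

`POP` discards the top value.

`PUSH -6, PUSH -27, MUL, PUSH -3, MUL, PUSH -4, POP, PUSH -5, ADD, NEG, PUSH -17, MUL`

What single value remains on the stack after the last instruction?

-8347

PUSH -6  → [-6]
PUSH -27 → [-6, -27]
MUL      → [162]
PUSH -3  → [162, -3]
MUL      → [-486]
PUSH -4  → [-486, -4]
POP      → [-486]
PUSH -5  → [-486, -5]
ADD      → [-491]
NEG      → [491]
PUSH -17 → [491, -17]
MUL      → [-8347]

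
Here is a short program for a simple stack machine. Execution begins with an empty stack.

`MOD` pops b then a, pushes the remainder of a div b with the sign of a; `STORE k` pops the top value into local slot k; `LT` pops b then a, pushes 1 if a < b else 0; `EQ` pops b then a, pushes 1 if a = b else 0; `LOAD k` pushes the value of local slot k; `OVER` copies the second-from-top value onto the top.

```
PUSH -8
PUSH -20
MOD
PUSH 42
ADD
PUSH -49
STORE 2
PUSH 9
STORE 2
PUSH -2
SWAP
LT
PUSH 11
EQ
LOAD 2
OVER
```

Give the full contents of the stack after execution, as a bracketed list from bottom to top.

[0, 9, 0]

PUSH -8  : -8
PUSH -20 : -8 -20
MOD      : -8
PUSH 42  : -8 42
ADD      : 34
PUSH -49 : 34 -49
STORE 2  : 34
PUSH 9   : 34 9
STORE 2  : 34
PUSH -2  : 34 -2
SWAP     : -2 34
LT       : 1
PUSH 11  : 1 11
EQ       : 0
LOAD 2   : 0 9
OVER     : 0 9 0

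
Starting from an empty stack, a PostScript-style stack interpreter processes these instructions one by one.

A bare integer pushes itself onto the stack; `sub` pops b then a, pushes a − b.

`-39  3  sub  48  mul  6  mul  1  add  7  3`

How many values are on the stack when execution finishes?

3

-39 → [-39]
3   → [-39, 3]
sub → [-42]
48  → [-42, 48]
mul → [-2016]
6   → [-2016, 6]
mul → [-12096]
1   → [-12096, 1]
add → [-12095]
7   → [-12095, 7]
3   → [-12095, 7, 3]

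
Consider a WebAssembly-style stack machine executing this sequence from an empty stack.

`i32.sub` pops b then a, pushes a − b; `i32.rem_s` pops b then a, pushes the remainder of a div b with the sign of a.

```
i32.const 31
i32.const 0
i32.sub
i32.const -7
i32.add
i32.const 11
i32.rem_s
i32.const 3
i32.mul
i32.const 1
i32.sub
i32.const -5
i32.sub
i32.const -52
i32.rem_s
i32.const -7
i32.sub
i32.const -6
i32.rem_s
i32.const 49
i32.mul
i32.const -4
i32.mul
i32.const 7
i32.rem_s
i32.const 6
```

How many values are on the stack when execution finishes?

2

i32.const 31   31
i32.const 0    31 0
i32.sub        31
i32.const -7   31 -7
i32.add        24
i32.const 11   24 11
i32.rem_s      2
i32.const 3    2 3
i32.mul        6
i32.const 1    6 1
i32.sub        5
i32.const -5   5 -5
i32.sub        10
i32.const -52  10 -52
i32.rem_s      10
i32.const -7   10 -7
i32.sub        17
i32.const -6   17 -6
i32.rem_s      5
i32.const 49   5 49
i32.mul        245
i32.const -4   245 -4
i32.mul        -980
i32.const 7    -980 7
i32.rem_s      0
i32.const 6    0 6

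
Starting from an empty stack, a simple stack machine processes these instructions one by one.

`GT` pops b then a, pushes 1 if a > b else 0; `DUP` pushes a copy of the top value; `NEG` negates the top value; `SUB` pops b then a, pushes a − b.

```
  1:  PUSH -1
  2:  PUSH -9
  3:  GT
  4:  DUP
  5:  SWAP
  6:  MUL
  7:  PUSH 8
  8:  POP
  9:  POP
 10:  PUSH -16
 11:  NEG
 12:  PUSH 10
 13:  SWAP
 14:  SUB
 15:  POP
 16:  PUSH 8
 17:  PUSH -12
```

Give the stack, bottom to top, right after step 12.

[16, 10]

PUSH -1   -1
PUSH -9   -1 -9
GT        1
DUP       1 1
SWAP      1 1
MUL       1
PUSH 8    1 8
POP       1
POP       (empty)
PUSH -16  -16
NEG       16
PUSH 10   16 10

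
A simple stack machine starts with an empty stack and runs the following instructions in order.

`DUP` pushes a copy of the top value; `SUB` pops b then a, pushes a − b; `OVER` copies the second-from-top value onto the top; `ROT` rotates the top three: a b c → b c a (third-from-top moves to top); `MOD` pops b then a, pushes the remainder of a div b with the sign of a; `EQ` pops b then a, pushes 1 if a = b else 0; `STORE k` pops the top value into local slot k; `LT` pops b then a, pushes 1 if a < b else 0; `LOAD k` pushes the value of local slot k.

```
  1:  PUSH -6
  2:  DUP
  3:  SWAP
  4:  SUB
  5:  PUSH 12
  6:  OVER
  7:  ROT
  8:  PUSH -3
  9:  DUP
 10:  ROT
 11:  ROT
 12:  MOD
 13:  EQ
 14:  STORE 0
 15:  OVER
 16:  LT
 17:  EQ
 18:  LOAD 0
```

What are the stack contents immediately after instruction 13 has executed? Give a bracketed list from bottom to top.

PUSH -6 -> [-6]
DUP     -> [-6, -6]
SWAP    -> [-6, -6]
SUB     -> [0]
PUSH 12 -> [0, 12]
OVER    -> [0, 12, 0]
ROT     -> [12, 0, 0]
PUSH -3 -> [12, 0, 0, -3]
DUP     -> [12, 0, 0, -3, -3]
ROT     -> [12, 0, -3, -3, 0]
ROT     -> [12, 0, -3, 0, -3]
MOD     -> [12, 0, -3, 0]
EQ      -> [12, 0, 0]

[12, 0, 0]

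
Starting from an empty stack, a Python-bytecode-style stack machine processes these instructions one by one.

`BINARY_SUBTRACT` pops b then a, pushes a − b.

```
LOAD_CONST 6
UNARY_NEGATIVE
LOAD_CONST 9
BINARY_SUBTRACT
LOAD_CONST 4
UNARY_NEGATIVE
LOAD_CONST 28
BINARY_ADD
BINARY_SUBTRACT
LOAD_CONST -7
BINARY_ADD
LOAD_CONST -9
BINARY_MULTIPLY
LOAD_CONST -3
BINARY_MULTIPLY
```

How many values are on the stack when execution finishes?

1

LOAD_CONST 6    : [6]
UNARY_NEGATIVE  : [-6]
LOAD_CONST 9    : [-6, 9]
BINARY_SUBTRACT : [-15]
LOAD_CONST 4    : [-15, 4]
UNARY_NEGATIVE  : [-15, -4]
LOAD_CONST 28   : [-15, -4, 28]
BINARY_ADD      : [-15, 24]
BINARY_SUBTRACT : [-39]
LOAD_CONST -7   : [-39, -7]
BINARY_ADD      : [-46]
LOAD_CONST -9   : [-46, -9]
BINARY_MULTIPLY : [414]
LOAD_CONST -3   : [414, -3]
BINARY_MULTIPLY : [-1242]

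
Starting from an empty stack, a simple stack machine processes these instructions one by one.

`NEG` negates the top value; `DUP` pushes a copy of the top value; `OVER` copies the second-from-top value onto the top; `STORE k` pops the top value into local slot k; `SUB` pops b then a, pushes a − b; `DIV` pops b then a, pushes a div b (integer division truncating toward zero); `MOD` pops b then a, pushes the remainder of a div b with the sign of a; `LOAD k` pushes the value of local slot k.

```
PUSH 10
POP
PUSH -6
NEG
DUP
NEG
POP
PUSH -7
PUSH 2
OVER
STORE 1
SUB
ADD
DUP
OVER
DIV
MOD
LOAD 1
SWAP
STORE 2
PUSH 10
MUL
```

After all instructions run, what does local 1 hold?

PUSH 10 : 10
POP     : (empty)
PUSH -6 : -6
NEG     : 6
DUP     : 6 6
NEG     : 6 -6
POP     : 6
PUSH -7 : 6 -7
PUSH 2  : 6 -7 2
OVER    : 6 -7 2 -7
STORE 1 : 6 -7 2
SUB     : 6 -9
ADD     : -3
DUP     : -3 -3
OVER    : -3 -3 -3
DIV     : -3 1
MOD     : 0
LOAD 1  : 0 -7
SWAP    : -7 0
STORE 2 : -7
PUSH 10 : -7 10
MUL     : -70

-7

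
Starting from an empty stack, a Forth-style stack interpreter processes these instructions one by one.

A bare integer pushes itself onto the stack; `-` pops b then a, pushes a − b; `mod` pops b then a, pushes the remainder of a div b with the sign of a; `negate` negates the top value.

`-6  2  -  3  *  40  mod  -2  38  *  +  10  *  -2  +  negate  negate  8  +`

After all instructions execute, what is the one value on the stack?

-6     → -6
2      → -6 2
-      → -8
3      → -8 3
*      → -24
40     → -24 40
mod    → -24
-2     → -24 -2
38     → -24 -2 38
*      → -24 -76
+      → -100
10     → -100 10
*      → -1000
-2     → -1000 -2
+      → -1002
negate → 1002
negate → -1002
8      → -1002 8
+      → -994

-994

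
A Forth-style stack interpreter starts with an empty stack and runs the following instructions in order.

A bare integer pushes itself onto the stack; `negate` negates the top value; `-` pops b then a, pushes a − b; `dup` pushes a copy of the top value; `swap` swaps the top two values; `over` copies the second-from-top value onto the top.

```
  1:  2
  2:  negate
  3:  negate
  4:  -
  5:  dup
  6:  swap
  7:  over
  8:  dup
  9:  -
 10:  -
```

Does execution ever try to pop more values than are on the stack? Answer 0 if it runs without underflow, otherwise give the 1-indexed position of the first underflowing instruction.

4

2      → [2]
negate → [-2]
negate → [2]
-  — needs 2 operands, stack has 1 → underflow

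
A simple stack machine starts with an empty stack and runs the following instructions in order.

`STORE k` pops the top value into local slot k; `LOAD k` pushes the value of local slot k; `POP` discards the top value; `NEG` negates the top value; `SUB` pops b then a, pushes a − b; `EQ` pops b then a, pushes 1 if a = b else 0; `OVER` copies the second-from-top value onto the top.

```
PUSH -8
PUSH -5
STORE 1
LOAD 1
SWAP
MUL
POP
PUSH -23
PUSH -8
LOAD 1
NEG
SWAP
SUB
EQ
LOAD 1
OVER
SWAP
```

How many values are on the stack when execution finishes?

PUSH -8  -> [-8]
PUSH -5  -> [-8, -5]
STORE 1  -> [-8]
LOAD 1   -> [-8, -5]
SWAP     -> [-5, -8]
MUL      -> [40]
POP      -> []
PUSH -23 -> [-23]
PUSH -8  -> [-23, -8]
LOAD 1   -> [-23, -8, -5]
NEG      -> [-23, -8, 5]
SWAP     -> [-23, 5, -8]
SUB      -> [-23, 13]
EQ       -> [0]
LOAD 1   -> [0, -5]
OVER     -> [0, -5, 0]
SWAP     -> [0, 0, -5]

3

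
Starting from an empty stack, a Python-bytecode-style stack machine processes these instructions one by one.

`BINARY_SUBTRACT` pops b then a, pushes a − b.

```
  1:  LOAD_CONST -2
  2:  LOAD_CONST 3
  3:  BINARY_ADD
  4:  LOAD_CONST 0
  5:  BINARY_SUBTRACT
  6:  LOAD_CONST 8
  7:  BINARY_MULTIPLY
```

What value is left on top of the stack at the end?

LOAD_CONST -2   -> -2
LOAD_CONST 3    -> -2 3
BINARY_ADD      -> 1
LOAD_CONST 0    -> 1 0
BINARY_SUBTRACT -> 1
LOAD_CONST 8    -> 1 8
BINARY_MULTIPLY -> 8

8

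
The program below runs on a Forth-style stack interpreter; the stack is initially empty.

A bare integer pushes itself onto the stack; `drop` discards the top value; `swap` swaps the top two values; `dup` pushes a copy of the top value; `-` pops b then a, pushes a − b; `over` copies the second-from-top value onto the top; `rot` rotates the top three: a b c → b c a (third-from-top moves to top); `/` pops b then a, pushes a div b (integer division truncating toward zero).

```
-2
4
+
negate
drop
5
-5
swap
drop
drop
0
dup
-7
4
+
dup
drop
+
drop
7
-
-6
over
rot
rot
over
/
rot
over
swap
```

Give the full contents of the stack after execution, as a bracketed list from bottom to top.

[-7, 0, 0, -7]

-2     -> -2
4      -> -2 4
+      -> 2
negate -> -2
drop   -> (empty)
5      -> 5
-5     -> 5 -5
swap   -> -5 5
drop   -> -5
drop   -> (empty)
0      -> 0
dup    -> 0 0
-7     -> 0 0 -7
4      -> 0 0 -7 4
+      -> 0 0 -3
dup    -> 0 0 -3 -3
drop   -> 0 0 -3
+      -> 0 -3
drop   -> 0
7      -> 0 7
-      -> -7
-6     -> -7 -6
over   -> -7 -6 -7
rot    -> -6 -7 -7
rot    -> -7 -7 -6
over   -> -7 -7 -6 -7
/      -> -7 -7 0
rot    -> -7 0 -7
over   -> -7 0 -7 0
swap   -> -7 0 0 -7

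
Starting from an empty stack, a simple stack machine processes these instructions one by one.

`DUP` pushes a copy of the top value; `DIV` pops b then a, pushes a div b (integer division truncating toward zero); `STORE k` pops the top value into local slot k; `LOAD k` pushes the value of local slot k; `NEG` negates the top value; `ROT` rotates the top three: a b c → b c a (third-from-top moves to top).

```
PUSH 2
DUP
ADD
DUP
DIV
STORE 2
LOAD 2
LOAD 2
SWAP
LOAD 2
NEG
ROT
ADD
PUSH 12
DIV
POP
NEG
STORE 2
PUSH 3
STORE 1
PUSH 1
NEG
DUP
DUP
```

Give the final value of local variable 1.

PUSH 2  : 2
DUP     : 2 2
ADD     : 4
DUP     : 4 4
DIV     : 1
STORE 2 : (empty)
LOAD 2  : 1
LOAD 2  : 1 1
SWAP    : 1 1
LOAD 2  : 1 1 1
NEG     : 1 1 -1
ROT     : 1 -1 1
ADD     : 1 0
PUSH 12 : 1 0 12
DIV     : 1 0
POP     : 1
NEG     : -1
STORE 2 : (empty)
PUSH 3  : 3
STORE 1 : (empty)
PUSH 1  : 1
NEG     : -1
DUP     : -1 -1
DUP     : -1 -1 -1

3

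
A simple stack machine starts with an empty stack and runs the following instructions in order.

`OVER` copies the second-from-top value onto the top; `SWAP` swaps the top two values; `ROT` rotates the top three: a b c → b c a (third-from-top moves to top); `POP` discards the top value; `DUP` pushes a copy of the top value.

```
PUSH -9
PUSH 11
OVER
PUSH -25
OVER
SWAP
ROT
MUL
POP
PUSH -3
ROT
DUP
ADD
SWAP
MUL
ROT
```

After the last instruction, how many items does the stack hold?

PUSH -9  : [-9]
PUSH 11  : [-9, 11]
OVER     : [-9, 11, -9]
PUSH -25 : [-9, 11, -9, -25]
OVER     : [-9, 11, -9, -25, -9]
SWAP     : [-9, 11, -9, -9, -25]
ROT      : [-9, 11, -9, -25, -9]
MUL      : [-9, 11, -9, 225]
POP      : [-9, 11, -9]
PUSH -3  : [-9, 11, -9, -3]
ROT      : [-9, -9, -3, 11]
DUP      : [-9, -9, -3, 11, 11]
ADD      : [-9, -9, -3, 22]
SWAP     : [-9, -9, 22, -3]
MUL      : [-9, -9, -66]
ROT      : [-9, -66, -9]

3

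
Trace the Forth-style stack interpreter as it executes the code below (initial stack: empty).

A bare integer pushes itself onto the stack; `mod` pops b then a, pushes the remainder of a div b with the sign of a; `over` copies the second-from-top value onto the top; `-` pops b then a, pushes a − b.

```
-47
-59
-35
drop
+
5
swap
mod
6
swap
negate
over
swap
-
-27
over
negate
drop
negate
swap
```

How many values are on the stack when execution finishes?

3

-47    -> -47
-59    -> -47 -59
-35    -> -47 -59 -35
drop   -> -47 -59
+      -> -106
5      -> -106 5
swap   -> 5 -106
mod    -> 5
6      -> 5 6
swap   -> 6 5
negate -> 6 -5
over   -> 6 -5 6
swap   -> 6 6 -5
-      -> 6 11
-27    -> 6 11 -27
over   -> 6 11 -27 11
negate -> 6 11 -27 -11
drop   -> 6 11 -27
negate -> 6 11 27
swap   -> 6 27 11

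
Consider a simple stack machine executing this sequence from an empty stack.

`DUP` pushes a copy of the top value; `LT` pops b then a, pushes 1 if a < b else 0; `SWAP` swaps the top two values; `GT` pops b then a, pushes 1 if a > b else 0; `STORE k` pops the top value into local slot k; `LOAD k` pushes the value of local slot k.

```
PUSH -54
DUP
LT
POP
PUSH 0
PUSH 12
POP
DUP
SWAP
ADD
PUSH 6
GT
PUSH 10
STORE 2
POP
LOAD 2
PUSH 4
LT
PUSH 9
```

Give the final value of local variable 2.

PUSH -54 -> -54
DUP      -> -54 -54
LT       -> 0
POP      -> (empty)
PUSH 0   -> 0
PUSH 12  -> 0 12
POP      -> 0
DUP      -> 0 0
SWAP     -> 0 0
ADD      -> 0
PUSH 6   -> 0 6
GT       -> 0
PUSH 10  -> 0 10
STORE 2  -> 0
POP      -> (empty)
LOAD 2   -> 10
PUSH 4   -> 10 4
LT       -> 0
PUSH 9   -> 0 9

10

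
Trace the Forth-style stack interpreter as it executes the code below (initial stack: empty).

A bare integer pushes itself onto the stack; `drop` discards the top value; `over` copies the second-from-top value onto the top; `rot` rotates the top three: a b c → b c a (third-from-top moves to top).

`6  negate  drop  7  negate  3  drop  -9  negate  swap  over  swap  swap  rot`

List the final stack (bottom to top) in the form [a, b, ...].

[-7, 9, 9]

6      -> 6
negate -> -6
drop   -> (empty)
7      -> 7
negate -> -7
3      -> -7 3
drop   -> -7
-9     -> -7 -9
negate -> -7 9
swap   -> 9 -7
over   -> 9 -7 9
swap   -> 9 9 -7
swap   -> 9 -7 9
rot    -> -7 9 9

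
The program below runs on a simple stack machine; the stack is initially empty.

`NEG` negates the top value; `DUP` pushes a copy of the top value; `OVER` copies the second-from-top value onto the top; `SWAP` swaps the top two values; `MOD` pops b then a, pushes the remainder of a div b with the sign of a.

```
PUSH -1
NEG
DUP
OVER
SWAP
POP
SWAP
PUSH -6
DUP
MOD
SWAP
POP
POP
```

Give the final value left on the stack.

1

PUSH -1 → [-1]
NEG     → [1]
DUP     → [1, 1]
OVER    → [1, 1, 1]
SWAP    → [1, 1, 1]
POP     → [1, 1]
SWAP    → [1, 1]
PUSH -6 → [1, 1, -6]
DUP     → [1, 1, -6, -6]
MOD     → [1, 1, 0]
SWAP    → [1, 0, 1]
POP     → [1, 0]
POP     → [1]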